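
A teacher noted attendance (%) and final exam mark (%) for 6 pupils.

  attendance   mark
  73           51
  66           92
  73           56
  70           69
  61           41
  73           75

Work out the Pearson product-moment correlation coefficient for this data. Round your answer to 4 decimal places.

0.1435

n = 6, Σx = 416, Σy = 384, Σx² = 28964, Σy² = 26268, Σxy = 26689
nΣxy − ΣxΣy = 160134 − 159744 = 390
nΣx² − (Σx)² = 173784 − 173056 = 728; nΣy² − (Σy)² = 157608 − 147456 = 10152
r = 390 / √(728 × 10152) = 390 / 2718.5761 ≈ 0.1435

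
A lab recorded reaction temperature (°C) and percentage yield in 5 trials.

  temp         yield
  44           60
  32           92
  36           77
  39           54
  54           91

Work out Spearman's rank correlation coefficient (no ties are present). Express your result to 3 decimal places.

Rank temp: 4, 1, 2, 3, 5
Rank yield: 2, 5, 3, 1, 4
d = rank(temp) − rank(yield): 2, -4, -1, 2, 1; Σd² = 26
ρ = 1 − 6Σd² / [n(n²−1)] = 1 − 6×26 / (5×24) = 1 − 156/120 ≈ -0.300

-0.300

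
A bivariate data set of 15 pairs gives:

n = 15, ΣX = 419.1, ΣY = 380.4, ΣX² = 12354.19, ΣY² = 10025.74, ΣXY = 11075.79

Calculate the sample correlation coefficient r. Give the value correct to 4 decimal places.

r = (nΣXY − ΣXΣY) / √[(nΣX² − (ΣX)²)(nΣY² − (ΣY)²)]
Numerator: 15×11075.79 − 419.1×380.4 = 6711.21
Denominator: √[(185312.85 − 175644.81)(150386.1 − 144704.16)] = √[9668.04 × 5681.94] = 7411.6950
r = 6711.21 / 7411.6950 ≈ 0.9055

0.9055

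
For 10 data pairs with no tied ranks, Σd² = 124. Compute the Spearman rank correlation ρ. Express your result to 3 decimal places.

ρ = 1 − 6Σd² / [n(n²−1)] = 1 − 6×124 / (10×99)
  = 1 − 744/990 = 1 − 0.7515 ≈ 0.248

0.248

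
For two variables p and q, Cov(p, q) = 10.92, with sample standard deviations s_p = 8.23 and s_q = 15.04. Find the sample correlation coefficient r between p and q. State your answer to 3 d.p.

0.088

r = Cov(p,q) / (s_p · s_q) = 10.92 / (8.23 × 15.04)
  = 10.92 / 123.7792 ≈ 0.088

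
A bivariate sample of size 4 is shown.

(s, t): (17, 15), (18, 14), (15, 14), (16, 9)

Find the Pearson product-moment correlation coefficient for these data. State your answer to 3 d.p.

n = 4, Σs = 66, Σt = 52, Σs² = 1094, Σt² = 698, Σst = 861
nΣst − ΣsΣt = 3444 − 3432 = 12
nΣs² − (Σs)² = 4376 − 4356 = 20; nΣt² − (Σt)² = 2792 − 2704 = 88
r = 12 / √(20 × 88) = 12 / 41.9524 ≈ 0.286

0.286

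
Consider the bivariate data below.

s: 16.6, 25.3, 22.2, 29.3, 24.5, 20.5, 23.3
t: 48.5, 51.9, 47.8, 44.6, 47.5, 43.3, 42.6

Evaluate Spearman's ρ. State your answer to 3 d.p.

0.000

Rank s: 1, 6, 3, 7, 5, 2, 4
Rank t: 6, 7, 5, 3, 4, 2, 1
d = rank(s) − rank(t): -5, -1, -2, 4, 1, 0, 3; Σd² = 56
ρ = 1 − 6Σd² / [n(n²−1)] = 1 − 6×56 / (7×48) = 1 − 336/336 ≈ 0.000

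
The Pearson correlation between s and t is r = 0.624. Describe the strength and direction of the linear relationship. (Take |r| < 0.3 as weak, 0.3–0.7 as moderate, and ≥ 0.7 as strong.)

moderate positive

r = 0.624 > 0 so the relationship is positive.
|r| = 0.624, which falls in the moderate range.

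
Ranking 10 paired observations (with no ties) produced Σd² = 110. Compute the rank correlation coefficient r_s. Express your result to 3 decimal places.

0.333

ρ = 1 − 6Σd² / [n(n²−1)] = 1 − 6×110 / (10×99)
  = 1 − 660/990 = 1 − 0.6667 ≈ 0.333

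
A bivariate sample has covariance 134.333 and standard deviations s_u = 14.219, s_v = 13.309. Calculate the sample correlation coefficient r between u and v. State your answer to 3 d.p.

0.710

r = Cov(u,v) / (s_u · s_v) = 134.333 / (14.219 × 13.309)
  = 134.333 / 189.2407 ≈ 0.710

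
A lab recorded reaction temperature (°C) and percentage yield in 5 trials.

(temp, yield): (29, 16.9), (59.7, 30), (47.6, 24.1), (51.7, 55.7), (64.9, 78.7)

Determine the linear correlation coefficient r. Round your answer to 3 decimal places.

0.725

n = 5, Σx = 252.9, Σy = 205.4, Σx² = 13555.75, Σy² = 11062.6, Σxy = 11415.58
nΣxy − ΣxΣy = 57077.9 − 51945.66 = 5132.24
nΣx² − (Σx)² = 67778.75 − 63958.41 = 3820.34; nΣy² − (Σy)² = 55313 − 42189.16 = 13123.84
r = 5132.24 / √(3820.34 × 13123.84) = 5132.24 / 7080.7860 ≈ 0.725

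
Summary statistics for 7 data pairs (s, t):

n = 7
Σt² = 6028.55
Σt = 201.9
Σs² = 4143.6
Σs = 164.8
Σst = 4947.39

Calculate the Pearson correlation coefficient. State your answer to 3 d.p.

0.834

r = (nΣst − ΣsΣt) / √[(nΣs² − (Σs)²)(nΣt² − (Σt)²)]
Numerator: 7×4947.39 − 164.8×201.9 = 1358.61
Denominator: √[(29005.2 − 27159.04)(42199.85 − 40763.61)] = √[1846.16 × 1436.24] = 1628.3516
r = 1358.61 / 1628.3516 ≈ 0.834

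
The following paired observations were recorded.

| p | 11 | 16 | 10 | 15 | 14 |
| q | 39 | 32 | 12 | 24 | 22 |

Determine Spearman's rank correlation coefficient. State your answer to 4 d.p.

0.4000

Rank p: 2, 5, 1, 4, 3
Rank q: 5, 4, 1, 3, 2
d = rank(p) − rank(q): -3, 1, 0, 1, 1; Σd² = 12
ρ = 1 − 6Σd² / [n(n²−1)] = 1 − 6×12 / (5×24) = 1 − 72/120 ≈ 0.4000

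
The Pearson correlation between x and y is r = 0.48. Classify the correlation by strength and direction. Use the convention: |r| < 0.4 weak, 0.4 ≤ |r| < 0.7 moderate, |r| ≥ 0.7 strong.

r = 0.48 > 0 so the relationship is positive.
|r| = 0.48, which falls in the moderate range.

moderate positive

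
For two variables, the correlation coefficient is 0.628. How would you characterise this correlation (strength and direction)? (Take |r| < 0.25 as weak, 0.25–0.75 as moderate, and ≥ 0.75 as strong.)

moderate positive

r = 0.628 > 0 so the relationship is positive.
|r| = 0.628, which falls in the moderate range.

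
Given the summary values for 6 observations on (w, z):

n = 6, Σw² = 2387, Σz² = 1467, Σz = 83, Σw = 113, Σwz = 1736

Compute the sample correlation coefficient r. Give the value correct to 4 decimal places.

r = (nΣwz − ΣwΣz) / √[(nΣw² − (Σw)²)(nΣz² − (Σz)²)]
Numerator: 6×1736 − 113×83 = 1037
Denominator: √[(14322 − 12769)(8802 − 6889)] = √[1553 × 1913] = 1723.6267
r = 1037 / 1723.6267 ≈ 0.6016

0.6016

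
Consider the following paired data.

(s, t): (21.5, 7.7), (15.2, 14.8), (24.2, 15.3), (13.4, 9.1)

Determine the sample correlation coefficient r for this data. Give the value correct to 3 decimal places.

n = 4, Σs = 74.3, Σt = 46.9, Σs² = 1458.49, Σt² = 595.23, Σst = 882.71
nΣst − ΣsΣt = 3530.84 − 3484.67 = 46.17
nΣs² − (Σs)² = 5833.96 − 5520.49 = 313.47; nΣt² − (Σt)² = 2380.92 − 2199.61 = 181.31
r = 46.17 / √(313.47 × 181.31) = 46.17 / 238.4014 ≈ 0.194

0.194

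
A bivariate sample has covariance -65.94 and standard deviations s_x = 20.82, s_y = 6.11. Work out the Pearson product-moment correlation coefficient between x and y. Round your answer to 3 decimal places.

-0.518

r = Cov(x,y) / (s_x · s_y) = -65.94 / (20.82 × 6.11)
  = -65.94 / 127.2102 ≈ -0.518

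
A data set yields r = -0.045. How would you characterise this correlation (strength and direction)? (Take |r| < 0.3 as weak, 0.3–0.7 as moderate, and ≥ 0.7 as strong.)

weak negative

r = -0.045 < 0 so the relationship is negative.
|r| = 0.045, which falls in the weak range.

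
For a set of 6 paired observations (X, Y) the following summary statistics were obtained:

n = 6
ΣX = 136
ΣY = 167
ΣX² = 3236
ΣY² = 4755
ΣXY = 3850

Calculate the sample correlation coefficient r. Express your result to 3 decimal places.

0.505

r = (nΣXY − ΣXΣY) / √[(nΣX² − (ΣX)²)(nΣY² − (ΣY)²)]
Numerator: 6×3850 − 136×167 = 388
Denominator: √[(19416 − 18496)(28530 − 27889)] = √[920 × 641] = 767.9323
r = 388 / 767.9323 ≈ 0.505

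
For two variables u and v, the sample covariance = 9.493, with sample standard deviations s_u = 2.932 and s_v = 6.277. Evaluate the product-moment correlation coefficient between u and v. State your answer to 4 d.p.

0.5158

r = Cov(u,v) / (s_u · s_v) = 9.493 / (2.932 × 6.277)
  = 9.493 / 18.4042 ≈ 0.5158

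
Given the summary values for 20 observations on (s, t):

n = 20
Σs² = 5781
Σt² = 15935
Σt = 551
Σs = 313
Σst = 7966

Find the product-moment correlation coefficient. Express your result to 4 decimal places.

-0.8051

r = (nΣst − ΣsΣt) / √[(nΣs² − (Σs)²)(nΣt² − (Σt)²)]
Numerator: 20×7966 − 313×551 = -13143
Denominator: √[(115620 − 97969)(318700 − 303601)] = √[17651 × 15099] = 16325.2090
r = -13143 / 16325.2090 ≈ -0.8051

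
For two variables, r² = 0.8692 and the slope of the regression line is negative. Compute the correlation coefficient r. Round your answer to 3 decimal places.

|r| = √0.8692 = 0.932
The association is negative, so r = −0.932.

-0.932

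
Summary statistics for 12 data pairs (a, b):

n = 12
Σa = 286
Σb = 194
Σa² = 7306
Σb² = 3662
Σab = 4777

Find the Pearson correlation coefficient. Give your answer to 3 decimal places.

0.302

r = (nΣab − ΣaΣb) / √[(nΣa² − (Σa)²)(nΣb² − (Σb)²)]
Numerator: 12×4777 − 286×194 = 1840
Denominator: √[(87672 − 81796)(43944 − 37636)] = √[5876 × 6308] = 6088.1695
r = 1840 / 6088.1695 ≈ 0.302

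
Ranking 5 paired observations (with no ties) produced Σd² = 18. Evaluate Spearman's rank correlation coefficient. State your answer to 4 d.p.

ρ = 1 − 6Σd² / [n(n²−1)] = 1 − 6×18 / (5×24)
  = 1 − 108/120 = 1 − 0.90000 ≈ 0.1000

0.1000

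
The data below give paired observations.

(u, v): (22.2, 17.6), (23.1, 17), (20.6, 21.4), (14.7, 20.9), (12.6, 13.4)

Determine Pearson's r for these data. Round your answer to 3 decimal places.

n = 5, Σu = 93.2, Σv = 90.3, Σu² = 1825.66, Σv² = 1673.09, Σuv = 1700.33
nΣuv − ΣuΣv = 8501.65 − 8415.96 = 85.69
nΣu² − (Σu)² = 9128.3 − 8686.24 = 442.06; nΣv² − (Σv)² = 8365.45 − 8154.09 = 211.36
r = 85.69 / √(442.06 × 211.36) = 85.69 / 305.6694 ≈ 0.280

0.280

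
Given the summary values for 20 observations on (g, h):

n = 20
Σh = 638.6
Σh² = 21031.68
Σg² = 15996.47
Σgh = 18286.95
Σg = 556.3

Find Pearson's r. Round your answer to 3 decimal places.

0.905

r = (nΣgh − ΣgΣh) / √[(nΣg² − (Σg)²)(nΣh² − (Σh)²)]
Numerator: 20×18286.95 − 556.3×638.6 = 10485.82
Denominator: √[(319929.4 − 309469.69)(420633.6 − 407809.96)] = √[10459.71 × 12823.64] = 11581.5178
r = 10485.82 / 11581.5178 ≈ 0.905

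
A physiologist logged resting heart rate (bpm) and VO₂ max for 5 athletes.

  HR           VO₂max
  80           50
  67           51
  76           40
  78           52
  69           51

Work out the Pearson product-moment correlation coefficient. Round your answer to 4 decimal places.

-0.2118

n = 5, Σx = 370, Σy = 244, Σx² = 27510, Σy² = 12006, Σxy = 18032
nΣxy − ΣxΣy = 90160 − 90280 = -120
nΣx² − (Σx)² = 137550 − 136900 = 650; nΣy² − (Σy)² = 60030 − 59536 = 494
r = -120 / √(650 × 494) = -120 / 566.6569 ≈ -0.2118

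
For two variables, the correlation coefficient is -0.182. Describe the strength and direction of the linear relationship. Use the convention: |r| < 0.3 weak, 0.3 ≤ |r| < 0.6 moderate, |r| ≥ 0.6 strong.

r = -0.182 < 0 so the relationship is negative.
|r| = 0.182, which falls in the weak range.

weak negative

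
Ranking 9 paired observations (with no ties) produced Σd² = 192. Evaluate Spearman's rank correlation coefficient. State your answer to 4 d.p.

-0.6000

ρ = 1 − 6Σd² / [n(n²−1)] = 1 − 6×192 / (9×80)
  = 1 − 1152/720 = 1 − 1.60000 ≈ -0.6000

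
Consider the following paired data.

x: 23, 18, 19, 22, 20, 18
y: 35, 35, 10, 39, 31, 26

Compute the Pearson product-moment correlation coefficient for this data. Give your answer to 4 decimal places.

n = 6, Σx = 120, Σy = 176, Σx² = 2422, Σy² = 5708, Σxy = 3571
nΣxy − ΣxΣy = 21426 − 21120 = 306
nΣx² − (Σx)² = 14532 − 14400 = 132; nΣy² − (Σy)² = 34248 − 30976 = 3272
r = 306 / √(132 × 3272) = 306 / 657.1940 ≈ 0.4656

0.4656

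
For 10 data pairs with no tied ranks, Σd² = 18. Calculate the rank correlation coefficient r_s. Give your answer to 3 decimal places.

ρ = 1 − 6Σd² / [n(n²−1)] = 1 − 6×18 / (10×99)
  = 1 − 108/990 = 1 − 0.1091 ≈ 0.891

0.891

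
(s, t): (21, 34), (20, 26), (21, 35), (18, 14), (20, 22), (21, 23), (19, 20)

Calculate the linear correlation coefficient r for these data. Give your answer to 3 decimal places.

0.843

n = 7, Σs = 140, Σt = 174, Σs² = 2808, Σt² = 4666, Σst = 3524
nΣst − ΣsΣt = 24668 − 24360 = 308
nΣs² − (Σs)² = 19656 − 19600 = 56; nΣt² − (Σt)² = 32662 − 30276 = 2386
r = 308 / √(56 × 2386) = 308 / 365.5352 ≈ 0.843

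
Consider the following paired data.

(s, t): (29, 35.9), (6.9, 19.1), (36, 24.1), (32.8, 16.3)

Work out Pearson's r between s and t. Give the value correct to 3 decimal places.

n = 4, Σs = 104.7, Σt = 95.4, Σs² = 3260.45, Σt² = 2500.12, Σst = 2575.13
nΣst − ΣsΣt = 10300.52 − 9988.38 = 312.14
nΣs² − (Σs)² = 13041.8 − 10962.09 = 2079.71; nΣt² − (Σt)² = 10000.48 − 9101.16 = 899.32
r = 312.14 / √(2079.71 × 899.32) = 312.14 / 1367.5982 ≈ 0.228

0.228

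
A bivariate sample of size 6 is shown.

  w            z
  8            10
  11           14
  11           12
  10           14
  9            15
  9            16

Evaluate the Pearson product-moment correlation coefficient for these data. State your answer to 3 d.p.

n = 6, Σw = 58, Σz = 81, Σw² = 568, Σz² = 1117, Σwz = 785
nΣwz − ΣwΣz = 4710 − 4698 = 12
nΣw² − (Σw)² = 3408 − 3364 = 44; nΣz² − (Σz)² = 6702 − 6561 = 141
r = 12 / √(44 × 141) = 12 / 78.7655 ≈ 0.152

0.152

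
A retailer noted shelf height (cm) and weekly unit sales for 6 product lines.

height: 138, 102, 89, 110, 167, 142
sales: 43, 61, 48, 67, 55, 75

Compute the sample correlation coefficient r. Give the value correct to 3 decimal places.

0.071

n = 6, Σx = 748, Σy = 349, Σx² = 97522, Σy² = 21013, Σxy = 43633
nΣxy − ΣxΣy = 261798 − 261052 = 746
nΣx² − (Σx)² = 585132 − 559504 = 25628; nΣy² − (Σy)² = 126078 − 121801 = 4277
r = 746 / √(25628 × 4277) = 746 / 10469.5251 ≈ 0.071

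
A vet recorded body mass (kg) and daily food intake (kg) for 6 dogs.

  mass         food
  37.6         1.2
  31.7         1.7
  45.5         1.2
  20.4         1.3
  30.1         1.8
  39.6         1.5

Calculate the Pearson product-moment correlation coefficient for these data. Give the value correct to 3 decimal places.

n = 6, Σx = 204.9, Σy = 8.7, Σx² = 7379.23, Σy² = 12.95, Σxy = 293.71
nΣxy − ΣxΣy = 1762.26 − 1782.63 = -20.37
nΣx² − (Σx)² = 44275.38 − 41984.01 = 2291.37; nΣy² − (Σy)² = 77.7 − 75.69 = 2.01
r = -20.37 / √(2291.37 × 2.01) = -20.37 / 67.8650 ≈ -0.300

-0.300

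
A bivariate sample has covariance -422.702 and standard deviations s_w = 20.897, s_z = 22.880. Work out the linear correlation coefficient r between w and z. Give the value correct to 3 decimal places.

r = Cov(w,z) / (s_w · s_z) = -422.702 / (20.897 × 22.880)
  = -422.702 / 478.1234 ≈ -0.884

-0.884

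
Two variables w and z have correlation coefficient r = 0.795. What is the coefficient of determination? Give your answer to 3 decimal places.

r² = (0.795)² = 0.632

0.632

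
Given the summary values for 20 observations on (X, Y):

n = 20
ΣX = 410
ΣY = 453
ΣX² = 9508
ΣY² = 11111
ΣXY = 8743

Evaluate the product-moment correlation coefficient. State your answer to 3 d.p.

r = (nΣXY − ΣXΣY) / √[(nΣX² − (ΣX)²)(nΣY² − (ΣY)²)]
Numerator: 20×8743 − 410×453 = -10870
Denominator: √[(190160 − 168100)(222220 − 205209)] = √[22060 × 17011] = 19371.6974
r = -10870 / 19371.6974 ≈ -0.561

-0.561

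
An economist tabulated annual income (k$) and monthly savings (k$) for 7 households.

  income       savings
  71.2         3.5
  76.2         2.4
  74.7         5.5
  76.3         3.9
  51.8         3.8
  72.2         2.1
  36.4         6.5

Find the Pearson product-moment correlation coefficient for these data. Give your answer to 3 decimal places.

-0.616

n = 7, Σx = 458.8, Σy = 27.7, Σx² = 31498.7, Σy² = 124.57, Σxy = 1725.56
nΣxy − ΣxΣy = 12078.92 − 12708.76 = -629.84
nΣx² − (Σx)² = 220490.9 − 210497.44 = 9993.46; nΣy² − (Σy)² = 871.99 − 767.29 = 104.7
r = -629.84 / √(9993.46 × 104.7) = -629.84 / 1022.8955 ≈ -0.616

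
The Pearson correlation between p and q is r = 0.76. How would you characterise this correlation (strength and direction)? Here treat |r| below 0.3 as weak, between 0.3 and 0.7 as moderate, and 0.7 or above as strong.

r = 0.76 > 0 so the relationship is positive.
|r| = 0.76, which falls in the strong range.

strong positive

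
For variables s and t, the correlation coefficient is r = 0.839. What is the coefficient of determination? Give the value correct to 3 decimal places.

r² = (0.839)² = 0.704

0.704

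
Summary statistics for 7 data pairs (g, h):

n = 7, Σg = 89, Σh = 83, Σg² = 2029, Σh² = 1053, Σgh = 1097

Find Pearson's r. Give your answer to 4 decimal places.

r = (nΣgh − ΣgΣh) / √[(nΣg² − (Σg)²)(nΣh² − (Σh)²)]
Numerator: 7×1097 − 89×83 = 292
Denominator: √[(14203 − 7921)(7371 − 6889)] = √[6282 × 482] = 1740.0931
r = 292 / 1740.0931 ≈ 0.1678

0.1678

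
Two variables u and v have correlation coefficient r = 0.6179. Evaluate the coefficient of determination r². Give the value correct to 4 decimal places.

r² = (0.6179)² = 0.3818

0.3818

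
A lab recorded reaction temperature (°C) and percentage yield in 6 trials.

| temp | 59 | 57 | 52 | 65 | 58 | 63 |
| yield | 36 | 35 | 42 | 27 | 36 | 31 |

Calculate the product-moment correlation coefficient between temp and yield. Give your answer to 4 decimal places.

n = 6, Σx = 354, Σy = 207, Σx² = 20992, Σy² = 7271, Σxy = 12099
nΣxy − ΣxΣy = 72594 − 73278 = -684
nΣx² − (Σx)² = 125952 − 125316 = 636; nΣy² − (Σy)² = 43626 − 42849 = 777
r = -684 / √(636 × 777) = -684 / 702.9737 ≈ -0.9730

-0.9730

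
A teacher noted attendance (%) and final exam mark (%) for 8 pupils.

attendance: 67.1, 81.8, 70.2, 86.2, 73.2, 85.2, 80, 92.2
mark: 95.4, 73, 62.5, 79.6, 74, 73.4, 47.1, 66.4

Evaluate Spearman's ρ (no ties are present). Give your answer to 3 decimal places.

-0.119

Rank attendance: 1, 5, 2, 7, 3, 6, 4, 8
Rank mark: 8, 4, 2, 7, 6, 5, 1, 3
d = rank(attendance) − rank(mark): -7, 1, 0, 0, -3, 1, 3, 5; Σd² = 94
ρ = 1 − 6Σd² / [n(n²−1)] = 1 − 6×94 / (8×63) = 1 − 564/504 ≈ -0.119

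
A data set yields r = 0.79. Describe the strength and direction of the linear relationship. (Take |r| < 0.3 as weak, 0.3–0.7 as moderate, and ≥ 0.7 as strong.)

strong positive

r = 0.79 > 0 so the relationship is positive.
|r| = 0.79, which falls in the strong range.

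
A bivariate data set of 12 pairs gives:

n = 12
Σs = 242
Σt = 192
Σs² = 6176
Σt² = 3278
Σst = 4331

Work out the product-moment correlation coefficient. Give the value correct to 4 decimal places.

r = (nΣst − ΣsΣt) / √[(nΣs² − (Σs)²)(nΣt² − (Σt)²)]
Numerator: 12×4331 − 242×192 = 5508
Denominator: √[(74112 − 58564)(39336 − 36864)] = √[15548 × 2472] = 6199.5690
r = 5508 / 6199.5690 ≈ 0.8884

0.8884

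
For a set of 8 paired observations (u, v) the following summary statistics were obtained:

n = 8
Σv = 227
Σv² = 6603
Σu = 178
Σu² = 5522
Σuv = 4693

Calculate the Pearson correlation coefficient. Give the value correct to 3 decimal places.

r = (nΣuv − ΣuΣv) / √[(nΣu² − (Σu)²)(nΣv² − (Σv)²)]
Numerator: 8×4693 − 178×227 = -2862
Denominator: √[(44176 − 31684)(52824 − 51529)] = √[12492 × 1295] = 4022.0816
r = -2862 / 4022.0816 ≈ -0.712

-0.712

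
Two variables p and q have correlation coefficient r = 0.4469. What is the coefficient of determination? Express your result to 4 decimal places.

0.1997

r² = (0.4469)² = 0.1997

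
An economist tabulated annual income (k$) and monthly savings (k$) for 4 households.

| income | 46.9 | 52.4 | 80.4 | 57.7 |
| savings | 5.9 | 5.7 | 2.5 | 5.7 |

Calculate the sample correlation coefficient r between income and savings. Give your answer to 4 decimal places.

-0.9675

n = 4, Σx = 237.4, Σy = 19.8, Σx² = 14738.82, Σy² = 106.04, Σxy = 1105.28
nΣxy − ΣxΣy = 4421.12 − 4700.52 = -279.4
nΣx² − (Σx)² = 58955.28 − 56358.76 = 2596.52; nΣy² − (Σy)² = 424.16 − 392.04 = 32.12
r = -279.4 / √(2596.52 × 32.12) = -279.4 / 288.7910 ≈ -0.9675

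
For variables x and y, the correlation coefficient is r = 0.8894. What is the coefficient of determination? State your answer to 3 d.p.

r² = (0.8894)² = 0.791

0.791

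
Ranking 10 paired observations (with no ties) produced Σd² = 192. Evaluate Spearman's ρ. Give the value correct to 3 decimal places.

ρ = 1 − 6Σd² / [n(n²−1)] = 1 − 6×192 / (10×99)
  = 1 − 1152/990 = 1 − 1.1636 ≈ -0.164

-0.164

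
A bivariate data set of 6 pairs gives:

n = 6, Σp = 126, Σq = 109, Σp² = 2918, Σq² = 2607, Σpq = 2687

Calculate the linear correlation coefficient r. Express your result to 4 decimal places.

r = (nΣpq − ΣpΣq) / √[(nΣp² − (Σp)²)(nΣq² − (Σq)²)]
Numerator: 6×2687 − 126×109 = 2388
Denominator: √[(17508 − 15876)(15642 − 11881)] = √[1632 × 3761] = 2477.4891
r = 2388 / 2477.4891 ≈ 0.9639

0.9639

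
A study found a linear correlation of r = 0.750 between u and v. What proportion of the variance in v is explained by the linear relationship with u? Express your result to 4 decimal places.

0.5625

r² = (0.750)² = 0.5625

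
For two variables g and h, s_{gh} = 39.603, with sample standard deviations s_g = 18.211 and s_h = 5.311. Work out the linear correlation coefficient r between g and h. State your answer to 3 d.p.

r = Cov(g,h) / (s_g · s_h) = 39.603 / (18.211 × 5.311)
  = 39.603 / 96.7186 ≈ 0.409

0.409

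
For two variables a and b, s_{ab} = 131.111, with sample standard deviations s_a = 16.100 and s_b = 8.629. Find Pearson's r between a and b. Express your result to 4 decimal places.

r = Cov(a,b) / (s_a · s_b) = 131.111 / (16.100 × 8.629)
  = 131.111 / 138.9269 ≈ 0.9437

0.9437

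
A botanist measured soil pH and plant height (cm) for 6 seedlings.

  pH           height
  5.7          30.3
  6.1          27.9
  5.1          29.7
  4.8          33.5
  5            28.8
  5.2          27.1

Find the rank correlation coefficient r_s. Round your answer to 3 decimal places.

Rank pH: 5, 6, 3, 1, 2, 4
Rank height: 5, 2, 4, 6, 3, 1
d = rank(pH) − rank(height): 0, 4, -1, -5, -1, 3; Σd² = 52
ρ = 1 − 6Σd² / [n(n²−1)] = 1 − 6×52 / (6×35) = 1 − 312/210 ≈ -0.486

-0.486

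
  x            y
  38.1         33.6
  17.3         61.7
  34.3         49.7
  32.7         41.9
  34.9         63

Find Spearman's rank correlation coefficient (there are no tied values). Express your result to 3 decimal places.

Rank x: 5, 1, 3, 2, 4
Rank y: 1, 4, 3, 2, 5
d = rank(x) − rank(y): 4, -3, 0, 0, -1; Σd² = 26
ρ = 1 − 6Σd² / [n(n²−1)] = 1 − 6×26 / (5×24) = 1 − 156/120 ≈ -0.300

-0.300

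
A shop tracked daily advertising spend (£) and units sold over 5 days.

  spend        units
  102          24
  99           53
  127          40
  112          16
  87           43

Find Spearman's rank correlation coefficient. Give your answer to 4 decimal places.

Rank spend: 3, 2, 5, 4, 1
Rank units: 2, 5, 3, 1, 4
d = rank(spend) − rank(units): 1, -3, 2, 3, -3; Σd² = 32
ρ = 1 − 6Σd² / [n(n²−1)] = 1 − 6×32 / (5×24) = 1 − 192/120 ≈ -0.6000

-0.6000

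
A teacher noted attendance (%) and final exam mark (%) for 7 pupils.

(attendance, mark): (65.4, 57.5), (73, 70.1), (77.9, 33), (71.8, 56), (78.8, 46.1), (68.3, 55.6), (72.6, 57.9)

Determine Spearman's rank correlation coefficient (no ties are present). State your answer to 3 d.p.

Rank attendance: 1, 5, 6, 3, 7, 2, 4
Rank mark: 5, 7, 1, 4, 2, 3, 6
d = rank(attendance) − rank(mark): -4, -2, 5, -1, 5, -1, -2; Σd² = 76
ρ = 1 − 6Σd² / [n(n²−1)] = 1 − 6×76 / (7×48) = 1 − 456/336 ≈ -0.357

-0.357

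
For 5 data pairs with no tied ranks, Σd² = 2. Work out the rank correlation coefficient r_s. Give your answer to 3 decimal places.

ρ = 1 − 6Σd² / [n(n²−1)] = 1 − 6×2 / (5×24)
  = 1 − 12/120 = 1 − 0.1000 ≈ 0.900

0.900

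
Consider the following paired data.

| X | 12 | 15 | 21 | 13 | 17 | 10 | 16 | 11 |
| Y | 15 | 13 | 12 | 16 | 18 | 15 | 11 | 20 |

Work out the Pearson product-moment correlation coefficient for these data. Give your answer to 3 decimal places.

n = 8, ΣX = 115, ΣY = 120, ΣX² = 1745, ΣY² = 1864, ΣXY = 1687
nΣXY − ΣXΣY = 13496 − 13800 = -304
nΣX² − (ΣX)² = 13960 − 13225 = 735; nΣY² − (ΣY)² = 14912 − 14400 = 512
r = -304 / √(735 × 512) = -304 / 613.4493 ≈ -0.496

-0.496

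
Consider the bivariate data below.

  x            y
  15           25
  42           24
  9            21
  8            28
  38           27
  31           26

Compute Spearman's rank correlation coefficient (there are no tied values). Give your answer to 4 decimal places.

Rank x: 3, 6, 2, 1, 5, 4
Rank y: 3, 2, 1, 6, 5, 4
d = rank(x) − rank(y): 0, 4, 1, -5, 0, 0; Σd² = 42
ρ = 1 − 6Σd² / [n(n²−1)] = 1 − 6×42 / (6×35) = 1 − 252/210 ≈ -0.2000

-0.2000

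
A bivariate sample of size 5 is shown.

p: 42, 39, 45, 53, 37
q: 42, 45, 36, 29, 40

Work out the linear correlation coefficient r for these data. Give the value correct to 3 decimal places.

n = 5, Σp = 216, Σq = 192, Σp² = 9488, Σq² = 7526, Σpq = 8156
nΣpq − ΣpΣq = 40780 − 41472 = -692
nΣp² − (Σp)² = 47440 − 46656 = 784; nΣq² − (Σq)² = 37630 − 36864 = 766
r = -692 / √(784 × 766) = -692 / 774.9477 ≈ -0.893

-0.893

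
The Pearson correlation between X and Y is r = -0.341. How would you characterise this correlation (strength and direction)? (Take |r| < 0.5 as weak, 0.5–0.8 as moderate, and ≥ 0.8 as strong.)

r = -0.341 < 0 so the relationship is negative.
|r| = 0.341, which falls in the weak range.

weak negative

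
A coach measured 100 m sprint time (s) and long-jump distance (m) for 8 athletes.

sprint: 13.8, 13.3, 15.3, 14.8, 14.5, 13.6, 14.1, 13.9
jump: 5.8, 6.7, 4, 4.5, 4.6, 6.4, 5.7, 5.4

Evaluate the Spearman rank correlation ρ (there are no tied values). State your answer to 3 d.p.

-0.976

Rank sprint: 3, 1, 8, 7, 6, 2, 5, 4
Rank jump: 6, 8, 1, 2, 3, 7, 5, 4
d = rank(sprint) − rank(jump): -3, -7, 7, 5, 3, -5, 0, 0; Σd² = 166
ρ = 1 − 6Σd² / [n(n²−1)] = 1 − 6×166 / (8×63) = 1 − 996/504 ≈ -0.976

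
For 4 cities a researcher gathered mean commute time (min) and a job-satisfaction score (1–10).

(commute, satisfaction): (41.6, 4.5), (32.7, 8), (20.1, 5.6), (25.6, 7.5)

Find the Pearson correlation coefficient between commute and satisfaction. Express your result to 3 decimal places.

n = 4, Σx = 120, Σy = 25.6, Σx² = 3859.22, Σy² = 171.86, Σxy = 753.36
nΣxy − ΣxΣy = 3013.44 − 3072 = -58.56
nΣx² − (Σx)² = 15436.88 − 14400 = 1036.88; nΣy² − (Σy)² = 687.44 − 655.36 = 32.08
r = -58.56 / √(1036.88 × 32.08) = -58.56 / 182.3818 ≈ -0.321

-0.321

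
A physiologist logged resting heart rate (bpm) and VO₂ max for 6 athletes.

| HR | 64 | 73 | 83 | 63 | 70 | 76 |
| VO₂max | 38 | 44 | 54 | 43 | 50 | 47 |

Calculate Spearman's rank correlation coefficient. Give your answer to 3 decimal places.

0.771

Rank HR: 2, 4, 6, 1, 3, 5
Rank VO₂max: 1, 3, 6, 2, 5, 4
d = rank(HR) − rank(VO₂max): 1, 1, 0, -1, -2, 1; Σd² = 8
ρ = 1 − 6Σd² / [n(n²−1)] = 1 − 6×8 / (6×35) = 1 − 48/210 ≈ 0.771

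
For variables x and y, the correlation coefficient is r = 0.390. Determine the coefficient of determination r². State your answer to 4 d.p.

0.1521

r² = (0.390)² = 0.1521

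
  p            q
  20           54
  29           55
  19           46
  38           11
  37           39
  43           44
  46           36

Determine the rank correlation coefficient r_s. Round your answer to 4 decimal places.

Rank p: 2, 3, 1, 5, 4, 6, 7
Rank q: 6, 7, 5, 1, 3, 4, 2
d = rank(p) − rank(q): -4, -4, -4, 4, 1, 2, 5; Σd² = 94
ρ = 1 − 6Σd² / [n(n²−1)] = 1 − 6×94 / (7×48) = 1 − 564/336 ≈ -0.6786

-0.6786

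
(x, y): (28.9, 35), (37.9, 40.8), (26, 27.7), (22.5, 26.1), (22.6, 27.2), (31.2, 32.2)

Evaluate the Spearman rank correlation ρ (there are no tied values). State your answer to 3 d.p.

0.943

Rank x: 4, 6, 3, 1, 2, 5
Rank y: 5, 6, 3, 1, 2, 4
d = rank(x) − rank(y): -1, 0, 0, 0, 0, 1; Σd² = 2
ρ = 1 − 6Σd² / [n(n²−1)] = 1 − 6×2 / (6×35) = 1 − 12/210 ≈ 0.943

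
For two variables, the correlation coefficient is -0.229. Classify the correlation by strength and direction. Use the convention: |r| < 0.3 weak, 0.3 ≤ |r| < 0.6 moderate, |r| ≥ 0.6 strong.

r = -0.229 < 0 so the relationship is negative.
|r| = 0.229, which falls in the weak range.

weak negative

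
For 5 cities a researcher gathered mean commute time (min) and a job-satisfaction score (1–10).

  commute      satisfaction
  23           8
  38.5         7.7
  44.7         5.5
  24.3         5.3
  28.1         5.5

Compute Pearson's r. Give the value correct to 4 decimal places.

-0.1072

n = 5, Σx = 158.6, Σy = 32, Σx² = 5389.44, Σy² = 211.88, Σxy = 1009.64
nΣxy − ΣxΣy = 5048.2 − 5075.2 = -27
nΣx² − (Σx)² = 26947.2 − 25153.96 = 1793.24; nΣy² − (Σy)² = 1059.4 − 1024 = 35.4
r = -27 / √(1793.24 × 35.4) = -27 / 251.9538 ≈ -0.1072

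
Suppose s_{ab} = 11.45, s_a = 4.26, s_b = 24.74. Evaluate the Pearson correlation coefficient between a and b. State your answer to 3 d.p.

0.109

r = Cov(a,b) / (s_a · s_b) = 11.45 / (4.26 × 24.74)
  = 11.45 / 105.3924 ≈ 0.109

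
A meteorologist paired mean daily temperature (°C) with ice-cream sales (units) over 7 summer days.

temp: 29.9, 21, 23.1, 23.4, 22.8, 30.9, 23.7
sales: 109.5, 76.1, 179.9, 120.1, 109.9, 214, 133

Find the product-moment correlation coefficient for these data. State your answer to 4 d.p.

0.5325

n = 7, Σx = 174.8, Σy = 942.5, Σx² = 4452.52, Σy² = 140132.49, Σxy = 24108.6
nΣxy − ΣxΣy = 168760.2 − 164749 = 4011.2
nΣx² − (Σx)² = 31167.64 − 30555.04 = 612.6; nΣy² − (Σy)² = 980927.43 − 888306.25 = 92621.18
r = 4011.2 / √(612.6 × 92621.18) = 4011.2 / 7532.5782 ≈ 0.5325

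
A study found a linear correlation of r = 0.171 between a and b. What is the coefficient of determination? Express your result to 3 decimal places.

r² = (0.171)² = 0.029

0.029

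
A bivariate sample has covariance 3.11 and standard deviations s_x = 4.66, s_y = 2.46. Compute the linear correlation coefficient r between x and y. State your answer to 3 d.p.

0.271

r = Cov(x,y) / (s_x · s_y) = 3.11 / (4.66 × 2.46)
  = 3.11 / 11.4636 ≈ 0.271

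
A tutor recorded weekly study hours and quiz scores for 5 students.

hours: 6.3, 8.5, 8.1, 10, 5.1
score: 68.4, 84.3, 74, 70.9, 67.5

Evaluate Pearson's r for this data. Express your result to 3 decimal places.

n = 5, Σx = 38, Σy = 365.1, Σx² = 303.56, Σy² = 26844.11, Σxy = 2800.12
nΣxy − ΣxΣy = 14000.6 − 13873.8 = 126.8
nΣx² − (Σx)² = 1517.8 − 1444 = 73.8; nΣy² − (Σy)² = 134220.55 − 133298.01 = 922.54
r = 126.8 / √(73.8 × 922.54) = 126.8 / 260.9281 ≈ 0.486

0.486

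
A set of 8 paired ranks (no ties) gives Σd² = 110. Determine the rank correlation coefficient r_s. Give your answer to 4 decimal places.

-0.3095

ρ = 1 − 6Σd² / [n(n²−1)] = 1 − 6×110 / (8×63)
  = 1 − 660/504 = 1 − 1.30952 ≈ -0.3095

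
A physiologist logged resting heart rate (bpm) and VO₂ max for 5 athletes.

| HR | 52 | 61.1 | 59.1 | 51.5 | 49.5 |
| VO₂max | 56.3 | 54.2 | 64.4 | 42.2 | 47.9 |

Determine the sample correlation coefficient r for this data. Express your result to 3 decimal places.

n = 5, Σx = 273.2, Σy = 265, Σx² = 15032.52, Σy² = 14329.94, Σxy = 14589.61
nΣxy − ΣxΣy = 72948.05 − 72398 = 550.05
nΣx² − (Σx)² = 75162.6 − 74638.24 = 524.36; nΣy² − (Σy)² = 71649.7 − 70225 = 1424.7
r = 550.05 / √(524.36 × 1424.7) = 550.05 / 864.3238 ≈ 0.636

0.636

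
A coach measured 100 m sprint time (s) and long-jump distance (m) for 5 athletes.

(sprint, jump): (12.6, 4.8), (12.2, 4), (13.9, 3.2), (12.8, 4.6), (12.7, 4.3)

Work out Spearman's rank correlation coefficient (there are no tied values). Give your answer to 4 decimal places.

-0.3000

Rank sprint: 2, 1, 5, 4, 3
Rank jump: 5, 2, 1, 4, 3
d = rank(sprint) − rank(jump): -3, -1, 4, 0, 0; Σd² = 26
ρ = 1 − 6Σd² / [n(n²−1)] = 1 − 6×26 / (5×24) = 1 − 156/120 ≈ -0.3000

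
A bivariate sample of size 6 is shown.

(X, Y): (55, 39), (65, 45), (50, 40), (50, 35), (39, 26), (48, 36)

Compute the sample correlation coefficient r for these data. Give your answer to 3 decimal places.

0.932

n = 6, ΣX = 307, ΣY = 221, ΣX² = 16075, ΣY² = 8343, ΣXY = 11562
nΣXY − ΣXΣY = 69372 − 67847 = 1525
nΣX² − (ΣX)² = 96450 − 94249 = 2201; nΣY² − (ΣY)² = 50058 − 48841 = 1217
r = 1525 / √(2201 × 1217) = 1525 / 1636.6481 ≈ 0.932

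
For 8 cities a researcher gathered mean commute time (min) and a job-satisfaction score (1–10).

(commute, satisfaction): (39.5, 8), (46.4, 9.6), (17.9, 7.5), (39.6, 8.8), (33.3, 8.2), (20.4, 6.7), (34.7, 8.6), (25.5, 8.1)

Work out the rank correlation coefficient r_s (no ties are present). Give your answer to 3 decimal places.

0.833

Rank commute: 6, 8, 1, 7, 4, 2, 5, 3
Rank satisfaction: 3, 8, 2, 7, 5, 1, 6, 4
d = rank(commute) − rank(satisfaction): 3, 0, -1, 0, -1, 1, -1, -1; Σd² = 14
ρ = 1 − 6Σd² / [n(n²−1)] = 1 − 6×14 / (8×63) = 1 − 84/504 ≈ 0.833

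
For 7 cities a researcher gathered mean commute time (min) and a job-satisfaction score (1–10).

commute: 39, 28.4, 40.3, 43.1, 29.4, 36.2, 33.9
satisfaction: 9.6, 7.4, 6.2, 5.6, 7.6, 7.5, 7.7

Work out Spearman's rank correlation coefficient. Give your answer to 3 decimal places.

-0.393

Rank commute: 5, 1, 6, 7, 2, 4, 3
Rank satisfaction: 7, 3, 2, 1, 5, 4, 6
d = rank(commute) − rank(satisfaction): -2, -2, 4, 6, -3, 0, -3; Σd² = 78
ρ = 1 − 6Σd² / [n(n²−1)] = 1 − 6×78 / (7×48) = 1 − 468/336 ≈ -0.393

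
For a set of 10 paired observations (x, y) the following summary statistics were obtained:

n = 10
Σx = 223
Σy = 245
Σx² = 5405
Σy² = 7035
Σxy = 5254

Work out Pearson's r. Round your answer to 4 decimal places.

r = (nΣxy − ΣxΣy) / √[(nΣx² − (Σx)²)(nΣy² − (Σy)²)]
Numerator: 10×5254 − 223×245 = -2095
Denominator: √[(54050 − 49729)(70350 − 60025)] = √[4321 × 10325] = 6679.3956
r = -2095 / 6679.3956 ≈ -0.3137

-0.3137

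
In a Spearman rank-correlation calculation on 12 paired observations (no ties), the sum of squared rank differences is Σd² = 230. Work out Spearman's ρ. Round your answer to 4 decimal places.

0.1958

ρ = 1 − 6Σd² / [n(n²−1)] = 1 − 6×230 / (12×143)
  = 1 − 1380/1716 = 1 − 0.80420 ≈ 0.1958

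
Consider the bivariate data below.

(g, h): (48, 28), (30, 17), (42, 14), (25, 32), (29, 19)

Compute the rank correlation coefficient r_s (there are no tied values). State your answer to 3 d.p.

Rank g: 5, 3, 4, 1, 2
Rank h: 4, 2, 1, 5, 3
d = rank(g) − rank(h): 1, 1, 3, -4, -1; Σd² = 28
ρ = 1 − 6Σd² / [n(n²−1)] = 1 − 6×28 / (5×24) = 1 − 168/120 ≈ -0.400

-0.400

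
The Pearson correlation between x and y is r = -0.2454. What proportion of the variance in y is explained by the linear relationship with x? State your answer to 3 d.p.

0.060

r² = (-0.2454)² = 0.060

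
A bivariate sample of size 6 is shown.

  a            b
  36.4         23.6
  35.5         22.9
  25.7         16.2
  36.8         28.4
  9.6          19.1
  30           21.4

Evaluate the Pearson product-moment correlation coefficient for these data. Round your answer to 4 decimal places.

0.6544

n = 6, Σa = 174, Σb = 131.6, Σa² = 5592.1, Σb² = 2973.14, Σab = 3958.81
nΣab − ΣaΣb = 23752.86 − 22898.4 = 854.46
nΣa² − (Σa)² = 33552.6 − 30276 = 3276.6; nΣb² − (Σb)² = 17838.84 − 17318.56 = 520.28
r = 854.46 / √(3276.6 × 520.28) = 854.46 / 1305.6605 ≈ 0.6544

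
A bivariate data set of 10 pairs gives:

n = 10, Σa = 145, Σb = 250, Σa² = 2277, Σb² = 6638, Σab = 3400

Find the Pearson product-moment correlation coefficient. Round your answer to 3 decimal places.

-0.865

r = (nΣab − ΣaΣb) / √[(nΣa² − (Σa)²)(nΣb² − (Σb)²)]
Numerator: 10×3400 − 145×250 = -2250
Denominator: √[(22770 − 21025)(66380 − 62500)] = √[1745 × 3880] = 2602.0377
r = -2250 / 2602.0377 ≈ -0.865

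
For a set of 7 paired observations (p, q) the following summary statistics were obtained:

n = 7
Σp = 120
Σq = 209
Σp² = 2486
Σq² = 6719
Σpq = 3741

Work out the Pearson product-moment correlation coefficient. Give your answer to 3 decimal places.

r = (nΣpq − ΣpΣq) / √[(nΣp² − (Σp)²)(nΣq² − (Σq)²)]
Numerator: 7×3741 − 120×209 = 1107
Denominator: √[(17402 − 14400)(47033 − 43681)] = √[3002 × 3352] = 3172.1765
r = 1107 / 3172.1765 ≈ 0.349

0.349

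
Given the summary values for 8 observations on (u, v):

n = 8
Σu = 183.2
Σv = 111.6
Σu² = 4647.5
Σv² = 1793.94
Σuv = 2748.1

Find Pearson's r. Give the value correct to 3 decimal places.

0.588

r = (nΣuv − ΣuΣv) / √[(nΣu² − (Σu)²)(nΣv² − (Σv)²)]
Numerator: 8×2748.1 − 183.2×111.6 = 1539.68
Denominator: √[(37180 − 33562.24)(14351.52 − 12454.56)] = √[3617.76 × 1896.96] = 2619.6843
r = 1539.68 / 2619.6843 ≈ 0.588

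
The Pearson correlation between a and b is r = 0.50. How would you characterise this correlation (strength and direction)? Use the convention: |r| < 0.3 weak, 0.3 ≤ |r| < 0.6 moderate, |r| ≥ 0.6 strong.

moderate positive

r = 0.50 > 0 so the relationship is positive.
|r| = 0.50, which falls in the moderate range.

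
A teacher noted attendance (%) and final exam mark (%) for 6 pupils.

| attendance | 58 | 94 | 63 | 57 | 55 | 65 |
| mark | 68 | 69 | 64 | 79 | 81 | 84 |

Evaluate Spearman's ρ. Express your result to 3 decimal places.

-0.143

Rank attendance: 3, 6, 4, 2, 1, 5
Rank mark: 2, 3, 1, 4, 5, 6
d = rank(attendance) − rank(mark): 1, 3, 3, -2, -4, -1; Σd² = 40
ρ = 1 − 6Σd² / [n(n²−1)] = 1 − 6×40 / (6×35) = 1 − 240/210 ≈ -0.143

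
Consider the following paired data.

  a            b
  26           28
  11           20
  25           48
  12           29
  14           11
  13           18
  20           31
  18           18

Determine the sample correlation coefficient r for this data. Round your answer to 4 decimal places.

0.6447

n = 8, Σa = 139, Σb = 203, Σa² = 2655, Σb² = 6059, Σab = 3828
nΣab − ΣaΣb = 30624 − 28217 = 2407
nΣa² − (Σa)² = 21240 − 19321 = 1919; nΣb² − (Σb)² = 48472 − 41209 = 7263
r = 2407 / √(1919 × 7263) = 2407 / 3733.3225 ≈ 0.6447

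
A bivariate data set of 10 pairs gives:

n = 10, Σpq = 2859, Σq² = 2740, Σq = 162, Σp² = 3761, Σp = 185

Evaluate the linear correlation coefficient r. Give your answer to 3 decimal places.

-0.698

r = (nΣpq − ΣpΣq) / √[(nΣp² − (Σp)²)(nΣq² − (Σq)²)]
Numerator: 10×2859 − 185×162 = -1380
Denominator: √[(37610 − 34225)(27400 − 26244)] = √[3385 × 1156] = 1978.1456
r = -1380 / 1978.1456 ≈ -0.698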